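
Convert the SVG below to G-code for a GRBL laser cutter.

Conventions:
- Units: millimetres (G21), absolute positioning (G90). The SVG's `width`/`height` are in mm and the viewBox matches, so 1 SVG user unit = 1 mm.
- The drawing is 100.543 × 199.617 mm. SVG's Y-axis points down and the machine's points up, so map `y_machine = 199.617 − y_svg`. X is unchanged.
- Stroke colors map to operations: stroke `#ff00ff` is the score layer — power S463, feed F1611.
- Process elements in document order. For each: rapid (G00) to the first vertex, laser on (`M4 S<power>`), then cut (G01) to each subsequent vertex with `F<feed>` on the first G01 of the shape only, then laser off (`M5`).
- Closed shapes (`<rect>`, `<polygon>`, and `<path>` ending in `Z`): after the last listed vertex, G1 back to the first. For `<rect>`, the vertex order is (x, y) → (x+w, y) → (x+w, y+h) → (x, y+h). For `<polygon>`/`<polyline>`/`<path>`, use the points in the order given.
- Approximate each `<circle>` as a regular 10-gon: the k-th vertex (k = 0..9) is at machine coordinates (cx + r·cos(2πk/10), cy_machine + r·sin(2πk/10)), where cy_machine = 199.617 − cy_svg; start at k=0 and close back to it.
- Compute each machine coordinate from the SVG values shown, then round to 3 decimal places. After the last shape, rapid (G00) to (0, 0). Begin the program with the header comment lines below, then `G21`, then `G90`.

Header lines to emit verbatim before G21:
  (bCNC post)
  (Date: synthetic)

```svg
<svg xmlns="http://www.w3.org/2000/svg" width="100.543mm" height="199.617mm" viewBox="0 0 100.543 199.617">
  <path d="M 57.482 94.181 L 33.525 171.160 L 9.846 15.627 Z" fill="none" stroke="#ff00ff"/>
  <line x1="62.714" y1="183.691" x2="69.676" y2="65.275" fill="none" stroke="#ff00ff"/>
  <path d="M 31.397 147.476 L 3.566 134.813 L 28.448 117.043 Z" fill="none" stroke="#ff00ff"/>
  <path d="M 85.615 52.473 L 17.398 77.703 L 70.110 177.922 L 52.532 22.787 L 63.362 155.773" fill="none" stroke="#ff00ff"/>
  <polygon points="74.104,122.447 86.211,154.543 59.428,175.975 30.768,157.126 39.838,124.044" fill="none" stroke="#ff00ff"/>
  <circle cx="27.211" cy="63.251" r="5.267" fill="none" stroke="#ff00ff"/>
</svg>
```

1 u = 1 mm; y_m = 199.617 − y.

[1] `<path>` closed polygon, #ff00ff→score S463 F1611: (57.482,105.436) → (33.525,28.457) → (9.846,183.990) → (57.482,105.436) (closed)

[2] `<line>` line segment, #ff00ff→score S463 F1611: (62.714,15.926) → (69.676,134.342)

[3] `<path>` regular polygon, #ff00ff→score S463 F1611: (31.397,52.141) → (3.566,64.804) → (28.448,82.574) → (31.397,52.141) (closed)

[4] `<path>` open polyline, #ff00ff→score S463 F1611: (85.615,147.144) → (17.398,121.914) → (70.110,21.695) → (52.532,176.830) → (63.362,43.844)

[5] `<polygon>` regular polygon, #ff00ff→score S463 F1611: (74.104,77.170) → (86.211,45.074) → (59.428,23.642) → (30.768,42.491) → (39.838,75.573) → (74.104,77.170) (closed)

[6] `<circle>` circle, #ff00ff→score S463 F1611: (32.478,136.366) → (31.472,139.462) → (28.839,141.375) → (25.583,141.375) → (22.950,139.462) → (21.944,136.366) → (22.950,133.270) → (25.583,131.357) → (28.839,131.357) → (31.472,133.270) → (32.478,136.366) (closed)

(bCNC post)
(Date: synthetic)
G21
G90
G00 X57.482 Y105.436
M4 S463
G01 X33.525 Y28.457 F1611
G01 X9.846 Y183.990
G01 X57.482 Y105.436
M5
G00 X62.714 Y15.926
M4 S463
G01 X69.676 Y134.342 F1611
M5
G00 X31.397 Y52.141
M4 S463
G01 X3.566 Y64.804 F1611
G01 X28.448 Y82.574
G01 X31.397 Y52.141
M5
G00 X85.615 Y147.144
M4 S463
G01 X17.398 Y121.914 F1611
G01 X70.110 Y21.695
G01 X52.532 Y176.830
G01 X63.362 Y43.844
M5
G00 X74.104 Y77.170
M4 S463
G01 X86.211 Y45.074 F1611
G01 X59.428 Y23.642
G01 X30.768 Y42.491
G01 X39.838 Y75.573
G01 X74.104 Y77.170
M5
G00 X32.478 Y136.366
M4 S463
G01 X31.472 Y139.462 F1611
G01 X28.839 Y141.375
G01 X25.583 Y141.375
G01 X22.950 Y139.462
G01 X21.944 Y136.366
G01 X22.950 Y133.270
G01 X25.583 Y131.357
G01 X28.839 Y131.357
G01 X31.472 Y133.270
G01 X32.478 Y136.366
M5
G00 X0.000 Y0.000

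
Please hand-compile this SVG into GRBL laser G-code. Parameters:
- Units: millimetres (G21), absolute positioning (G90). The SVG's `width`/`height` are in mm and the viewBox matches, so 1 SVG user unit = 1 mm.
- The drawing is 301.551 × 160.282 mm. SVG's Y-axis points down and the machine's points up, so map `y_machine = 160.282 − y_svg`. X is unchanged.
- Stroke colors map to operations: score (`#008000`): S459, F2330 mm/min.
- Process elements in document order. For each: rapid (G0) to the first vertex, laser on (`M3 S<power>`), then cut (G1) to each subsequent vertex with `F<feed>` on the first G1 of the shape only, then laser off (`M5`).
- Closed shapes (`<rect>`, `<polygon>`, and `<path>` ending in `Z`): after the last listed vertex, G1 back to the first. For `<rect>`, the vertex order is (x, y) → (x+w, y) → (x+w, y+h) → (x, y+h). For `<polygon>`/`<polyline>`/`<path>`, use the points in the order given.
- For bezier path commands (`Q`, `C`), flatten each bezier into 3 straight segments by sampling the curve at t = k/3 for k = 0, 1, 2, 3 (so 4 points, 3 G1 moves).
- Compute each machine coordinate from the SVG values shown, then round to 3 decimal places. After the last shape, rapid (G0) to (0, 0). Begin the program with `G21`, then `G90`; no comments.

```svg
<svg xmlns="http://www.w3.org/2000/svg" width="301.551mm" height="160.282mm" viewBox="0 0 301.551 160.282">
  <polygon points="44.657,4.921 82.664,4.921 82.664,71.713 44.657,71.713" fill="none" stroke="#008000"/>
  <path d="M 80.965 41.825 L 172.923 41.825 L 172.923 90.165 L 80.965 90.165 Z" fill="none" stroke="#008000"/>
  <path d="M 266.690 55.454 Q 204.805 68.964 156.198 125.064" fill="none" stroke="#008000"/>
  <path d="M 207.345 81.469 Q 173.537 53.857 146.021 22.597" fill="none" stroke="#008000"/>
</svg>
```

viewBox `0 0 301.551 160.282` with mm width/height → 1 unit = 1 mm. Flip: y_m = 160.282 − y_svg.

**Shape 1** — `<polygon>` rectangle, stroke `#008000` → score (S459, F2330). Machine vertices: (44.657,155.361) → (82.664,155.361) → (82.664,88.569) → (44.657,88.569) → (44.657,155.361). Closed: final G1 returns to the first vertex.

**Shape 2** — `<path>` rectangle, stroke `#008000` → score (S459, F2330). Machine vertices: (80.965,118.457) → (172.923,118.457) → (172.923,70.117) → (80.965,70.117) → (80.965,118.457). Closed: final G1 returns to the first vertex.

**Shape 3** — `<path>` quadratic bezier, stroke `#008000` → score (S459, F2330). Control points (SVG): P0=(266.690,55.454), P1=(204.805,68.964), P2=(156.198,125.064); sampled at t=k/3. Machine vertices: (266.690,104.828) → (226.909,91.089) → (190.078,67.886) → (156.198,35.218). Open path.

**Shape 4** — `<path>` quadratic bezier, stroke `#008000` → score (S459, F2330). Control points (SVG): P0=(207.345,81.469), P1=(173.537,53.857), P2=(146.021,22.597); sampled at t=k/3. Machine vertices: (207.345,78.813) → (185.505,97.626) → (165.064,117.250) → (146.021,137.685). Open path.

G21
G90
G0 X44.657 Y155.361
M3 S459
G1 X82.664 Y155.361 F2330
G1 X82.664 Y88.569
G1 X44.657 Y88.569
G1 X44.657 Y155.361
M5
G0 X80.965 Y118.457
M3 S459
G1 X172.923 Y118.457 F2330
G1 X172.923 Y70.117
G1 X80.965 Y70.117
G1 X80.965 Y118.457
M5
G0 X266.690 Y104.828
M3 S459
G1 X226.909 Y91.089 F2330
G1 X190.078 Y67.886
G1 X156.198 Y35.218
M5
G0 X207.345 Y78.813
M3 S459
G1 X185.505 Y97.626 F2330
G1 X165.064 Y117.250
G1 X146.021 Y137.685
M5
G0 X0.000 Y0.000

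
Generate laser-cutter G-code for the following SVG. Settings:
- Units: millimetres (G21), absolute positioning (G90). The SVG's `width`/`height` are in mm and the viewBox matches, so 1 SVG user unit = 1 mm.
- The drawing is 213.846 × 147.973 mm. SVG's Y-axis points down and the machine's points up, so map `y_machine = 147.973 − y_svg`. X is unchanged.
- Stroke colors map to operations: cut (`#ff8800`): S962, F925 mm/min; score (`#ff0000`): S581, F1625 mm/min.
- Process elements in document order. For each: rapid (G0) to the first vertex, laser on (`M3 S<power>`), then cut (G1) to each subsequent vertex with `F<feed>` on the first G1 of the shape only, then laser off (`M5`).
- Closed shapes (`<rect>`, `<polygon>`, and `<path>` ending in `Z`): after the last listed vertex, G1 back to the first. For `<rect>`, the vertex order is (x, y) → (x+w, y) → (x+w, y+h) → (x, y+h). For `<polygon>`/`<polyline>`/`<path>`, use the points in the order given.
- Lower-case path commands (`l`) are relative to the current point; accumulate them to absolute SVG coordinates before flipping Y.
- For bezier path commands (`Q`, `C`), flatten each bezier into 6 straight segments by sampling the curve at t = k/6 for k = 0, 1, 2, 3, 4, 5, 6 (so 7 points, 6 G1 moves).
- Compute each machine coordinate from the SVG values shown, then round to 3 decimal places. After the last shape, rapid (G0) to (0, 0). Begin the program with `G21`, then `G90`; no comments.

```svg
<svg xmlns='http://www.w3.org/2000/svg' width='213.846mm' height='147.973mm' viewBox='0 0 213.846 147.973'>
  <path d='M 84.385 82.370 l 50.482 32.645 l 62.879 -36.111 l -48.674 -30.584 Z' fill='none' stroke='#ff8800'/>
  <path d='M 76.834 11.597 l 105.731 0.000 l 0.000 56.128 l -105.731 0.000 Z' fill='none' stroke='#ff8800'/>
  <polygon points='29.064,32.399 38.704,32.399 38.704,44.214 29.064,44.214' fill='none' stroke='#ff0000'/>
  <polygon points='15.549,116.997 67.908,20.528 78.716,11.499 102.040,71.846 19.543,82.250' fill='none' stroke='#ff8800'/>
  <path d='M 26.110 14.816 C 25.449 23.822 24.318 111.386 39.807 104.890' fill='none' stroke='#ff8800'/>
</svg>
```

G21
G90
G0 X84.385 Y65.603
M3 S962
G1 X134.867 Y32.958 F925
G1 X197.746 Y69.069
G1 X149.072 Y99.653
G1 X84.385 Y65.603
M5
G0 X76.834 Y136.376
M3 S962
G1 X182.565 Y136.376 F925
G1 X182.565 Y80.248
G1 X76.834 Y80.248
G1 X76.834 Y136.376
M5
G0 X29.064 Y115.574
M3 S581
G1 X38.704 Y115.574 F1625
G1 X38.704 Y103.759
G1 X29.064 Y103.759
G1 X29.064 Y115.574
M5
G0 X15.549 Y30.976
M3 S962
G1 X67.908 Y127.445 F925
G1 X78.716 Y136.474
G1 X102.040 Y76.127
G1 X19.543 Y65.723
G1 X15.549 Y30.976
M5
G0 X26.110 Y133.157
M3 S962
G1 X25.819 Y122.907 F925
G1 X25.925 Y104.358
G1 X26.902 Y82.307
G1 X29.225 Y61.547
G1 X33.368 Y46.874
G1 X39.807 Y43.083
M5
G0 X0.000 Y0.000

1 u = 1 mm; y_m = 147.973 − y.

[1] `<path>` closed polygon, #ff8800→cut S962 F925: (84.385,65.603) → (134.867,32.958) → (197.746,69.069) → (149.072,99.653) → (84.385,65.603) (closed)

[2] `<path>` rectangle, #ff8800→cut S962 F925: (76.834,136.376) → (182.565,136.376) → (182.565,80.248) → (76.834,80.248) → (76.834,136.376) (closed)

[3] `<polygon>` rectangle, #ff0000→score S581 F1625: (29.064,115.574) → (38.704,115.574) → (38.704,103.759) → (29.064,103.759) → (29.064,115.574) (closed)

[4] `<polygon>` closed polygon, #ff8800→cut S962 F925: (15.549,30.976) → (67.908,127.445) → (78.716,136.474) → (102.040,76.127) → (19.543,65.723) → (15.549,30.976) (closed)

[5] `<path>` cubic bezier, #ff8800→cut S962 F925: (26.110,133.157) → (25.819,122.907) → (25.925,104.358) → (26.902,82.307) → (29.225,61.547) → (33.368,46.874) → (39.807,43.083)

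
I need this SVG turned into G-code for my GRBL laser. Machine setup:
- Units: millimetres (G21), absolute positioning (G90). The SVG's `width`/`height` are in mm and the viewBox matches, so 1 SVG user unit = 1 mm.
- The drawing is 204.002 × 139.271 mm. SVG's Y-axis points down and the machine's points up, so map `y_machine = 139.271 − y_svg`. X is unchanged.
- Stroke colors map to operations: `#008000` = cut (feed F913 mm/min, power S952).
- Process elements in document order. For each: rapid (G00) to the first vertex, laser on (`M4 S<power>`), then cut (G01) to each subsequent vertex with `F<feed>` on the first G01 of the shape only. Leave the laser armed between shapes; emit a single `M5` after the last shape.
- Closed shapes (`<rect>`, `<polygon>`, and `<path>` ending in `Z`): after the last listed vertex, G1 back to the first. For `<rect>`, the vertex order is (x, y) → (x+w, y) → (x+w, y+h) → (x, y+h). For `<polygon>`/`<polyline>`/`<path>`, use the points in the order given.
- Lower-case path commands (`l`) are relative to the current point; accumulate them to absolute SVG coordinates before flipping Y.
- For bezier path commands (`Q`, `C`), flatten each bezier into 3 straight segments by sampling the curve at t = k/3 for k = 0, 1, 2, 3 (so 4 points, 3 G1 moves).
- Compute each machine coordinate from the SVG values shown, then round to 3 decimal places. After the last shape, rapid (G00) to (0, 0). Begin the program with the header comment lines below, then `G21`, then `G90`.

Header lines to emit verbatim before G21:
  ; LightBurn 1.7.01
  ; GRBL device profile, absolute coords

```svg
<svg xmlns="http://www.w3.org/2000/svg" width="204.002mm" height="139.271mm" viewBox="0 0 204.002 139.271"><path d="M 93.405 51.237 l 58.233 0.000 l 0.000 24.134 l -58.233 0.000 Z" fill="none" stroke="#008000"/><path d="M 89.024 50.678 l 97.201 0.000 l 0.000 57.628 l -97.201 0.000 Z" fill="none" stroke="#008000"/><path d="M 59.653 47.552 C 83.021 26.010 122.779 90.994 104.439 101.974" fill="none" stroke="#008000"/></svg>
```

Since the viewBox matches the mm dimensions, user units are millimetres directly. The only transform is the Y-flip y_m = 139.271 − y_svg.

Shape 1 is a rectangle drawn with `<path>`. Its stroke #008000 means cut at S952, F913. After flipping Y the toolpath is (93.405,88.034) → (151.638,88.034) → (151.638,63.900) → (93.405,63.900) → (93.405,88.034), returning to the start.

Shape 2 is a rectangle drawn with `<path>`. Its stroke #008000 means cut at S952, F913. After flipping Y the toolpath is (89.024,88.593) → (186.225,88.593) → (186.225,30.965) → (89.024,30.965) → (89.024,88.593), returning to the start.

Shape 3 is a cubic bezier drawn with `<path>`. Its stroke #008000 means cut at S952, F913. After flipping Y the toolpath is (59.653,91.719) → (85.726,89.624) → (106.172,61.074) → (104.439,37.297).

; LightBurn 1.7.01
; GRBL device profile, absolute coords
G21
G90
G00 X93.405 Y88.034
M4 S952
G01 X151.638 Y88.034 F913
G01 X151.638 Y63.900
G01 X93.405 Y63.900
G01 X93.405 Y88.034
G00 X89.024 Y88.593
M4 S952
G01 X186.225 Y88.593 F913
G01 X186.225 Y30.965
G01 X89.024 Y30.965
G01 X89.024 Y88.593
G00 X59.653 Y91.719
M4 S952
G01 X85.726 Y89.624 F913
G01 X106.172 Y61.074
G01 X104.439 Y37.297
M5
G00 X0.000 Y0.000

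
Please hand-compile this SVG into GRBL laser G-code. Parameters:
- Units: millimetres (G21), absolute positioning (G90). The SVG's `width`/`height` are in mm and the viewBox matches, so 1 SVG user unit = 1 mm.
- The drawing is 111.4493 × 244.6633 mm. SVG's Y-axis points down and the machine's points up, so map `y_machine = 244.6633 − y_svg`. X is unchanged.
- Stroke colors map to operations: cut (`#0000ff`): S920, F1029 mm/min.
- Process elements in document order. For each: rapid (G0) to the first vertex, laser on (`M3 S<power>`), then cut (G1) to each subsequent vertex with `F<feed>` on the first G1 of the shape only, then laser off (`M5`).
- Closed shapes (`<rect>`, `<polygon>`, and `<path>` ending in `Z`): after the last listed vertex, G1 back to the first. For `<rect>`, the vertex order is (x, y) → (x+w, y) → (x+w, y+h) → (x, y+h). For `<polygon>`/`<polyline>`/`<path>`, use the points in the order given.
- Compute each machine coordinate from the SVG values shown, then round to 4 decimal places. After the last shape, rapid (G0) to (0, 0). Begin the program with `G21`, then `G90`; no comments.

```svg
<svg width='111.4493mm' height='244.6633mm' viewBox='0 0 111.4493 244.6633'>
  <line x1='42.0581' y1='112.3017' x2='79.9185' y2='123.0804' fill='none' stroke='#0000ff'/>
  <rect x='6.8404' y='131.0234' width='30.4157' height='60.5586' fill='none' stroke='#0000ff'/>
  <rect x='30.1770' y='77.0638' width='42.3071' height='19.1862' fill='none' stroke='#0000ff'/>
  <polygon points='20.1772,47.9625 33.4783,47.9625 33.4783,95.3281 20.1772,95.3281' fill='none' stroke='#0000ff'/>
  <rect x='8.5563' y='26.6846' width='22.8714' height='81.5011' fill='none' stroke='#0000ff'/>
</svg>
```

G21
G90
G0 X42.0581 Y132.3616
M3 S920
G1 X79.9185 Y121.5829 F1029
M5
G0 X6.8404 Y113.6399
M3 S920
G1 X37.2561 Y113.6399 F1029
G1 X37.2561 Y53.0813
G1 X6.8404 Y53.0813
G1 X6.8404 Y113.6399
M5
G0 X30.1770 Y167.5995
M3 S920
G1 X72.4841 Y167.5995 F1029
G1 X72.4841 Y148.4133
G1 X30.1770 Y148.4133
G1 X30.1770 Y167.5995
M5
G0 X20.1772 Y196.7008
M3 S920
G1 X33.4783 Y196.7008 F1029
G1 X33.4783 Y149.3352
G1 X20.1772 Y149.3352
G1 X20.1772 Y196.7008
M5
G0 X8.5563 Y217.9787
M3 S920
G1 X31.4277 Y217.9787 F1029
G1 X31.4277 Y136.4776
G1 X8.5563 Y136.4776
G1 X8.5563 Y217.9787
M5
G0 X0.0000 Y0.0000

Since the viewBox matches the mm dimensions, user units are millimetres directly. The only transform is the Y-flip y_m = 244.6633 − y_svg.

Shape 1 is a line segment drawn with `<line>`. Its stroke #0000ff means cut at S920, F1029. After flipping Y the toolpath is (42.0581,132.3616) → (79.9185,121.5829).

Shape 2 is a rectangle drawn with `<rect>`. Its stroke #0000ff means cut at S920, F1029. After flipping Y the toolpath is (6.8404,113.6399) → (37.2561,113.6399) → (37.2561,53.0813) → (6.8404,53.0813) → (6.8404,113.6399), returning to the start.

Shape 3 is a rectangle drawn with `<rect>`. Its stroke #0000ff means cut at S920, F1029. After flipping Y the toolpath is (30.1770,167.5995) → (72.4841,167.5995) → (72.4841,148.4133) → (30.1770,148.4133) → (30.1770,167.5995), returning to the start.

Shape 4 is a rectangle drawn with `<polygon>`. Its stroke #0000ff means cut at S920, F1029. After flipping Y the toolpath is (20.1772,196.7008) → (33.4783,196.7008) → (33.4783,149.3352) → (20.1772,149.3352) → (20.1772,196.7008), returning to the start.

Shape 5 is a rectangle drawn with `<rect>`. Its stroke #0000ff means cut at S920, F1029. After flipping Y the toolpath is (8.5563,217.9787) → (31.4277,217.9787) → (31.4277,136.4776) → (8.5563,136.4776) → (8.5563,217.9787), returning to the start.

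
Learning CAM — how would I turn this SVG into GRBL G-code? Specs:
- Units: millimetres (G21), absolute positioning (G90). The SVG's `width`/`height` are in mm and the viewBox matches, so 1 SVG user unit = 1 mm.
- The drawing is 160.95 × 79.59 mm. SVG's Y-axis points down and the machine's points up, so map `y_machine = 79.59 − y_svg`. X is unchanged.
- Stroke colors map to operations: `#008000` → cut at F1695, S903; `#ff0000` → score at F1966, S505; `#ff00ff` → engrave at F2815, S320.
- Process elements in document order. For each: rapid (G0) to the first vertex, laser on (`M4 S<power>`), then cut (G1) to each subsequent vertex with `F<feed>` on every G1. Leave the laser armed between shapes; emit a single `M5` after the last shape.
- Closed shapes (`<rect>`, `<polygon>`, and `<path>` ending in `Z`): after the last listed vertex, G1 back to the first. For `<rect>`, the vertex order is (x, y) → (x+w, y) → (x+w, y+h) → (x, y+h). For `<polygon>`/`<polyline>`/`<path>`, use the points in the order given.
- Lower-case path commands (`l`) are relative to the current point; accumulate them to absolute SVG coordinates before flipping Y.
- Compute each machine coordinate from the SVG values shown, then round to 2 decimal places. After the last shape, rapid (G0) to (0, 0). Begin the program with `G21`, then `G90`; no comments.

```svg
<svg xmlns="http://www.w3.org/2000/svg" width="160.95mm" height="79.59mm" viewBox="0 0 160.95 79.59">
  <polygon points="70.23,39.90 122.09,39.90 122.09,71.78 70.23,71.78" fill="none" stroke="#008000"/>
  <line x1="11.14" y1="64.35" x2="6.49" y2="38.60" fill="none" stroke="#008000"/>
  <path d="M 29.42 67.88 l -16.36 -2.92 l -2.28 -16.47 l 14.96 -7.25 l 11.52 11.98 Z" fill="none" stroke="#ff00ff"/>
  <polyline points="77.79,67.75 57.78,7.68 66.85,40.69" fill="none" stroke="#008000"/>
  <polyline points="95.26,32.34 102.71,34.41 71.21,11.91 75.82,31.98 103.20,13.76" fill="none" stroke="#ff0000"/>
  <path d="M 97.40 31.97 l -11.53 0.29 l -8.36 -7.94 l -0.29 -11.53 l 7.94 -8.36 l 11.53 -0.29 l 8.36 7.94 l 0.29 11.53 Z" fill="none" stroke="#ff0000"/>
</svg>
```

1 u = 1 mm; y_m = 79.59 − y.

[1] `<polygon>` rectangle, #008000→cut S903 F1695: (70.23,39.69) → (122.09,39.69) → (122.09,7.81) → (70.23,7.81) → (70.23,39.69) (closed)

[2] `<line>` line segment, #008000→cut S903 F1695: (11.14,15.24) → (6.49,40.99)

[3] `<path>` regular polygon, #ff00ff→engrave S320 F2815: (29.42,11.71) → (13.06,14.63) → (10.78,31.10) → (25.74,38.35) → (37.26,26.37) → (29.42,11.71) (closed)

[4] `<polyline>` open polyline, #008000→cut S903 F1695: (77.79,11.84) → (57.78,71.91) → (66.85,38.90)

[5] `<polyline>` open polyline, #ff0000→score S505 F1966: (95.26,47.25) → (102.71,45.18) → (71.21,67.68) → (75.82,47.61) → (103.20,65.83)

[6] `<path>` regular polygon, #ff0000→score S505 F1966: (97.40,47.62) → (85.87,47.33) → (77.51,55.27) → (77.22,66.80) → (85.16,75.16) → (96.69,75.45) → (105.05,67.51) → (105.34,55.98) → (97.40,47.62) (closed)

G21
G90
G0 X70.23 Y39.69
M4 S903
G1 X122.09 Y39.69 F1695
G1 X122.09 Y7.81 F1695
G1 X70.23 Y7.81 F1695
G1 X70.23 Y39.69 F1695
G0 X11.14 Y15.24
M4 S903
G1 X6.49 Y40.99 F1695
G0 X29.42 Y11.71
M4 S320
G1 X13.06 Y14.63 F2815
G1 X10.78 Y31.10 F2815
G1 X25.74 Y38.35 F2815
G1 X37.26 Y26.37 F2815
G1 X29.42 Y11.71 F2815
G0 X77.79 Y11.84
M4 S903
G1 X57.78 Y71.91 F1695
G1 X66.85 Y38.90 F1695
G0 X95.26 Y47.25
M4 S505
G1 X102.71 Y45.18 F1966
G1 X71.21 Y67.68 F1966
G1 X75.82 Y47.61 F1966
G1 X103.20 Y65.83 F1966
G0 X97.40 Y47.62
M4 S505
G1 X85.87 Y47.33 F1966
G1 X77.51 Y55.27 F1966
G1 X77.22 Y66.80 F1966
G1 X85.16 Y75.16 F1966
G1 X96.69 Y75.45 F1966
G1 X105.05 Y67.51 F1966
G1 X105.34 Y55.98 F1966
G1 X97.40 Y47.62 F1966
M5
G0 X0.00 Y0.00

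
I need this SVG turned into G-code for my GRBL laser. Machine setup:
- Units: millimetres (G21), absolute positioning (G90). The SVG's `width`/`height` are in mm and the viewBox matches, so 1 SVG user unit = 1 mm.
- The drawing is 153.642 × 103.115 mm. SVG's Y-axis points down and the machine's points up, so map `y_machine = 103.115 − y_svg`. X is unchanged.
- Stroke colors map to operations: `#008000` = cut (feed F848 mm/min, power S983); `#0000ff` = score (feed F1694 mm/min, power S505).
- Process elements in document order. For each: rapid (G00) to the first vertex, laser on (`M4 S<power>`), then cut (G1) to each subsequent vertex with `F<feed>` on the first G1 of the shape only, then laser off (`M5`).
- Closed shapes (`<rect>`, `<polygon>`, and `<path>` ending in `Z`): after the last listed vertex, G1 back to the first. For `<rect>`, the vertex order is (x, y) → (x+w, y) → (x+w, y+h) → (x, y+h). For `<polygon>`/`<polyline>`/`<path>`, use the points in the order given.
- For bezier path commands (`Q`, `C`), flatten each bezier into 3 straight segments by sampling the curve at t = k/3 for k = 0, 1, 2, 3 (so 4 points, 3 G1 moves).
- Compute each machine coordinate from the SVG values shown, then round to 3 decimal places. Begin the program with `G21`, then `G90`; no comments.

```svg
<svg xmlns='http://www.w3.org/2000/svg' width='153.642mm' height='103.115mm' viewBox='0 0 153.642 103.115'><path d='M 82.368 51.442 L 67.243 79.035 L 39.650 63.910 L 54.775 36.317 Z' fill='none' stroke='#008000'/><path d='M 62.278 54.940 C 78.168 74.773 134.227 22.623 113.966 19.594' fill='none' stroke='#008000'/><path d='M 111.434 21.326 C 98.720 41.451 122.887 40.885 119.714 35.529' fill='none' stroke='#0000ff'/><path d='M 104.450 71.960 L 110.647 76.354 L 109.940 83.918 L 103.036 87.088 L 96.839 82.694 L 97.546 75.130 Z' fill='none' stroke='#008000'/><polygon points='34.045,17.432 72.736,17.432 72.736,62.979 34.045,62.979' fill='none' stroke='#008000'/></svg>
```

G21
G90
G00 X82.368 Y51.673
M4 S983
G1 X67.243 Y24.080 F848
G1 X39.650 Y39.205
G1 X54.775 Y66.798
G1 X82.368 Y51.673
M5
G00 X62.278 Y48.175
M4 S983
G1 X87.243 Y47.851 F848
G1 X113.101 Y68.604
G1 X113.966 Y83.521
M5
G00 X111.434 Y81.789
M4 S505
G1 X108.635 Y67.972 F1694
G1 X116.152 Y64.416
G1 X119.714 Y67.586
M5
G00 X104.450 Y31.155
M4 S983
G1 X110.647 Y26.761 F848
G1 X109.940 Y19.197
G1 X103.036 Y16.027
G1 X96.839 Y20.421
G1 X97.546 Y27.985
G1 X104.450 Y31.155
M5
G00 X34.045 Y85.683
M4 S983
G1 X72.736 Y85.683 F848
G1 X72.736 Y40.136
G1 X34.045 Y40.136
G1 X34.045 Y85.683
M5

viewBox `0 0 153.642 103.115` with mm width/height → 1 unit = 1 mm. Flip: y_m = 103.115 − y_svg.

**Shape 1** — `<path>` regular polygon, stroke `#008000` → cut (S983, F848). Machine vertices: (82.368,51.673) → (67.243,24.080) → (39.650,39.205) → (54.775,66.798) → (82.368,51.673). Closed: final G1 returns to the first vertex.

**Shape 2** — `<path>` cubic bezier, stroke `#008000` → cut (S983, F848). Control points (SVG): P0=(62.278,54.940), P1=(78.168,74.773), P2=(134.227,22.623), P3=(113.966,19.594); sampled at t=k/3. Machine vertices: (62.278,48.175) → (87.243,47.851) → (113.101,68.604) → (113.966,83.521). Open path.

**Shape 3** — `<path>` cubic bezier, stroke `#0000ff` → score (S505, F1694). Control points (SVG): P0=(111.434,21.326), P1=(98.720,41.451), P2=(122.887,40.885), P3=(119.714,35.529); sampled at t=k/3. Machine vertices: (111.434,81.789) → (108.635,67.972) → (116.152,64.416) → (119.714,67.586). Open path.

**Shape 4** — `<path>` regular polygon, stroke `#008000` → cut (S983, F848). Machine vertices: (104.450,31.155) → (110.647,26.761) → (109.940,19.197) → (103.036,16.027) → (96.839,20.421) → (97.546,27.985) → (104.450,31.155). Closed: final G1 returns to the first vertex.

**Shape 5** — `<polygon>` rectangle, stroke `#008000` → cut (S983, F848). Machine vertices: (34.045,85.683) → (72.736,85.683) → (72.736,40.136) → (34.045,40.136) → (34.045,85.683). Closed: final G1 returns to the first vertex.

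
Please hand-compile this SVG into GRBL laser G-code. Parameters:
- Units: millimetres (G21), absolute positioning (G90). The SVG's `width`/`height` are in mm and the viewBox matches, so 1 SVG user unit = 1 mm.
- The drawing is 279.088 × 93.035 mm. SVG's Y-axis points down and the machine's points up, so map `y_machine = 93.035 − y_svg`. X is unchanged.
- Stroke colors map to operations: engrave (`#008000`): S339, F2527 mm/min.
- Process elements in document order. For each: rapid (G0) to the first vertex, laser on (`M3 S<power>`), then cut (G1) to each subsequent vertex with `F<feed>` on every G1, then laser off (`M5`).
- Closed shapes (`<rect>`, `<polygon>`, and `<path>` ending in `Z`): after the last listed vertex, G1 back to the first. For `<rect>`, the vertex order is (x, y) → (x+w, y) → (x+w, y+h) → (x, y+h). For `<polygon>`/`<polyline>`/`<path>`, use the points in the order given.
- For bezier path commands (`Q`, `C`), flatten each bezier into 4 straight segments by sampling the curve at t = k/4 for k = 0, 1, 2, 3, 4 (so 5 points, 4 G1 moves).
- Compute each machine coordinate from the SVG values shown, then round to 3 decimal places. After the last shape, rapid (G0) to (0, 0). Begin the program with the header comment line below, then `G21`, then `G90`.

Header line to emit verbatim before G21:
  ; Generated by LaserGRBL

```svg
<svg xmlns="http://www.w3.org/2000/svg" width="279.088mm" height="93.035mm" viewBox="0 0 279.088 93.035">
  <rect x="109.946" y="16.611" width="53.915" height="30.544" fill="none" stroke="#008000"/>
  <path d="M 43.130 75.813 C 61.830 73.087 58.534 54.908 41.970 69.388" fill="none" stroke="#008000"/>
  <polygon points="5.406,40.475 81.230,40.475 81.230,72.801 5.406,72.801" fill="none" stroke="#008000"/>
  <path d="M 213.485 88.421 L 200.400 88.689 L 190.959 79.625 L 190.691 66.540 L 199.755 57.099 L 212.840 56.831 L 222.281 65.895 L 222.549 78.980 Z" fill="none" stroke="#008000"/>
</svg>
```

; Generated by LaserGRBL
G21
G90
G0 X109.946 Y76.424
M3 S339
G1 X163.861 Y76.424 F2527
G1 X163.861 Y45.880 F2527
G1 X109.946 Y45.880 F2527
G1 X109.946 Y76.424 F2527
M5
G0 X43.130 Y17.222
M3 S339
G1 X53.167 Y21.412 F2527
G1 X55.774 Y26.887 F2527
G1 X51.769 Y29.135 F2527
G1 X41.970 Y23.647 F2527
M5
G0 X5.406 Y52.560
M3 S339
G1 X81.230 Y52.560 F2527
G1 X81.230 Y20.234 F2527
G1 X5.406 Y20.234 F2527
G1 X5.406 Y52.560 F2527
M5
G0 X213.485 Y4.614
M3 S339
G1 X200.400 Y4.346 F2527
G1 X190.959 Y13.410 F2527
G1 X190.691 Y26.495 F2527
G1 X199.755 Y35.936 F2527
G1 X212.840 Y36.204 F2527
G1 X222.281 Y27.140 F2527
G1 X222.549 Y14.055 F2527
G1 X213.485 Y4.614 F2527
M5
G0 X0.000 Y0.000

Since the viewBox matches the mm dimensions, user units are millimetres directly. The only transform is the Y-flip y_m = 93.035 − y_svg.

Shape 1 is a rectangle drawn with `<rect>`. Its stroke #008000 means engrave at S339, F2527. After flipping Y the toolpath is (109.946,76.424) → (163.861,76.424) → (163.861,45.880) → (109.946,45.880) → (109.946,76.424), returning to the start.

Shape 2 is a cubic bezier drawn with `<path>`. Its stroke #008000 means engrave at S339, F2527. After flipping Y the toolpath is (43.130,17.222) → (53.167,21.412) → (55.774,26.887) → (51.769,29.135) → (41.970,23.647).

Shape 3 is a rectangle drawn with `<polygon>`. Its stroke #008000 means engrave at S339, F2527. After flipping Y the toolpath is (5.406,52.560) → (81.230,52.560) → (81.230,20.234) → (5.406,20.234) → (5.406,52.560), returning to the start.

Shape 4 is a regular polygon drawn with `<path>`. Its stroke #008000 means engrave at S339, F2527. After flipping Y the toolpath is (213.485,4.614) → (200.400,4.346) → (190.959,13.410) → (190.691,26.495) → (199.755,35.936) → (212.840,36.204) → (222.281,27.140) → (222.549,14.055) → (213.485,4.614), returning to the start.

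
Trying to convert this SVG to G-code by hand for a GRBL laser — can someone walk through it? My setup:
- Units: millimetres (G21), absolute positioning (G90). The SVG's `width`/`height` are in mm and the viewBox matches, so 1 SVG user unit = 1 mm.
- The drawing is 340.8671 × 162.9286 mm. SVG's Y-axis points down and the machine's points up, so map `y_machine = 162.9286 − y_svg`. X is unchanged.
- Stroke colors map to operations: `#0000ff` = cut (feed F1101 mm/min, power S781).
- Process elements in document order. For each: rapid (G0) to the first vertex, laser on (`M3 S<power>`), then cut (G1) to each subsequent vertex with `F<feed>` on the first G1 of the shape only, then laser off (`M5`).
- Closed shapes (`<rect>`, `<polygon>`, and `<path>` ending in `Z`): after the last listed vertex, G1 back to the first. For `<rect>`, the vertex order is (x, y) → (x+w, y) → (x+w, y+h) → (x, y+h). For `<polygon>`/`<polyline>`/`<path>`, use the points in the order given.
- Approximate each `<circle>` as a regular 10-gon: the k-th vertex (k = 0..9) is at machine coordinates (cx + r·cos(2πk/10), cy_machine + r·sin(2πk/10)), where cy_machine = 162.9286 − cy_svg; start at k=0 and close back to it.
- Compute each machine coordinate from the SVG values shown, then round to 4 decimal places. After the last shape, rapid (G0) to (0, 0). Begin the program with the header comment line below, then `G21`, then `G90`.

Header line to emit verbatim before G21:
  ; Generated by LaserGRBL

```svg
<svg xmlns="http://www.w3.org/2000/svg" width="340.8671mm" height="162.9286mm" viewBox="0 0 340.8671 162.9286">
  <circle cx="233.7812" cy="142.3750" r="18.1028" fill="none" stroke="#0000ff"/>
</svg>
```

; Generated by LaserGRBL
G21
G90
G0 X251.8840 Y20.5536
M3 S781
G1 X248.4267 Y31.1942 F1101
G1 X239.3753 Y37.7704
G1 X228.1871 Y37.7704
G1 X219.1357 Y31.1942
G1 X215.6784 Y20.5536
G1 X219.1357 Y9.9130
G1 X228.1871 Y3.3368
G1 X239.3753 Y3.3368
G1 X248.4267 Y9.9130
G1 X251.8840 Y20.5536
M5
G0 X0.0000 Y0.0000

Since the viewBox matches the mm dimensions, user units are millimetres directly. The only transform is the Y-flip y_m = 162.9286 − y_svg.

Shape 1 is a circle drawn with `<circle>`. Its stroke #0000ff means cut at S781, F1101. After flipping Y the toolpath is (251.8840,20.5536) → (248.4267,31.1942) → (239.3753,37.7704) → (228.1871,37.7704) → (219.1357,31.1942) → (215.6784,20.5536) → (219.1357,9.9130) → (228.1871,3.3368) → (239.3753,3.3368) → (248.4267,9.9130) → (251.8840,20.5536), returning to the start.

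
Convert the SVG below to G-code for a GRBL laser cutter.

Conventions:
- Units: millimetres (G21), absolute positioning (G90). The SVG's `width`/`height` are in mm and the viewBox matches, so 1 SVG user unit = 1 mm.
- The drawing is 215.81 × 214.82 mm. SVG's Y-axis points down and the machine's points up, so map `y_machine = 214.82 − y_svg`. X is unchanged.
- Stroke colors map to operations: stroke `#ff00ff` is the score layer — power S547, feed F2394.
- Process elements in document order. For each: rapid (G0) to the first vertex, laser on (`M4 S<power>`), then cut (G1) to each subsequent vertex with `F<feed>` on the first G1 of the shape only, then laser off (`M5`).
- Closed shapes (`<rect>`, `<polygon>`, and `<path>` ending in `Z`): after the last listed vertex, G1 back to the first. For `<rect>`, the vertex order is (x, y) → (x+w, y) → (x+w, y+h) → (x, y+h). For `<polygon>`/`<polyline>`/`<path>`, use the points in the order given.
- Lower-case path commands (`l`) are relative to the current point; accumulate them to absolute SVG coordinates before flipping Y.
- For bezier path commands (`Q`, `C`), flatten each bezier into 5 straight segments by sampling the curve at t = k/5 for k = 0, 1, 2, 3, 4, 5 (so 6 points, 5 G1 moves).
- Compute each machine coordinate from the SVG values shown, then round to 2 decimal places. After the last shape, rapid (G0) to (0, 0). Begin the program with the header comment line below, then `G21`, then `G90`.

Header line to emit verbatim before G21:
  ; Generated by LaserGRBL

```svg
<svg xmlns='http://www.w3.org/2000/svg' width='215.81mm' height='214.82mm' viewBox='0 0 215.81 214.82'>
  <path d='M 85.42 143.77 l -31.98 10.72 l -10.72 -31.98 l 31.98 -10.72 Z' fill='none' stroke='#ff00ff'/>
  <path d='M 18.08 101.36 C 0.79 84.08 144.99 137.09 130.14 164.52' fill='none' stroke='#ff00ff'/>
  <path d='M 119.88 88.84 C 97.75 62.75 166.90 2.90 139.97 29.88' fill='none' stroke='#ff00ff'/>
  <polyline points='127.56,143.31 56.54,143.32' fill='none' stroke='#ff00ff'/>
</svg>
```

; Generated by LaserGRBL
G21
G90
G0 X85.42 Y71.05
M4 S547
G1 X53.44 Y60.33 F2394
G1 X42.72 Y92.31
G1 X74.70 Y103.03
G1 X85.42 Y71.05
M5
G0 X18.08 Y113.46
M4 S547
G1 X24.52 Y116.16 F2394
G1 X54.33 Y106.59
G1 X92.13 Y89.36
G1 X122.53 Y69.06
G1 X130.14 Y50.30
M5
G0 X119.88 Y125.98
M4 S547
G1 X116.06 Y144.72 F2394
G1 X125.15 Y165.78
G1 X138.16 Y183.36
G1 X146.10 Y191.67
G1 X139.97 Y184.94
M5
G0 X127.56 Y71.51
M4 S547
G1 X56.54 Y71.50 F2394
M5
G0 X0.00 Y0.00

1 u = 1 mm; y_m = 214.82 − y.

[1] `<path>` regular polygon, #ff00ff→score S547 F2394: (85.42,71.05) → (53.44,60.33) → (42.72,92.31) → (74.70,103.03) → (85.42,71.05) (closed)

[2] `<path>` cubic bezier, #ff00ff→score S547 F2394: (18.08,113.46) → (24.52,116.16) → (54.33,106.59) → (92.13,89.36) → (122.53,69.06) → (130.14,50.30)

[3] `<path>` cubic bezier, #ff00ff→score S547 F2394: (119.88,125.98) → (116.06,144.72) → (125.15,165.78) → (138.16,183.36) → (146.10,191.67) → (139.97,184.94)

[4] `<polyline>` line segment, #ff00ff→score S547 F2394: (127.56,71.51) → (56.54,71.50)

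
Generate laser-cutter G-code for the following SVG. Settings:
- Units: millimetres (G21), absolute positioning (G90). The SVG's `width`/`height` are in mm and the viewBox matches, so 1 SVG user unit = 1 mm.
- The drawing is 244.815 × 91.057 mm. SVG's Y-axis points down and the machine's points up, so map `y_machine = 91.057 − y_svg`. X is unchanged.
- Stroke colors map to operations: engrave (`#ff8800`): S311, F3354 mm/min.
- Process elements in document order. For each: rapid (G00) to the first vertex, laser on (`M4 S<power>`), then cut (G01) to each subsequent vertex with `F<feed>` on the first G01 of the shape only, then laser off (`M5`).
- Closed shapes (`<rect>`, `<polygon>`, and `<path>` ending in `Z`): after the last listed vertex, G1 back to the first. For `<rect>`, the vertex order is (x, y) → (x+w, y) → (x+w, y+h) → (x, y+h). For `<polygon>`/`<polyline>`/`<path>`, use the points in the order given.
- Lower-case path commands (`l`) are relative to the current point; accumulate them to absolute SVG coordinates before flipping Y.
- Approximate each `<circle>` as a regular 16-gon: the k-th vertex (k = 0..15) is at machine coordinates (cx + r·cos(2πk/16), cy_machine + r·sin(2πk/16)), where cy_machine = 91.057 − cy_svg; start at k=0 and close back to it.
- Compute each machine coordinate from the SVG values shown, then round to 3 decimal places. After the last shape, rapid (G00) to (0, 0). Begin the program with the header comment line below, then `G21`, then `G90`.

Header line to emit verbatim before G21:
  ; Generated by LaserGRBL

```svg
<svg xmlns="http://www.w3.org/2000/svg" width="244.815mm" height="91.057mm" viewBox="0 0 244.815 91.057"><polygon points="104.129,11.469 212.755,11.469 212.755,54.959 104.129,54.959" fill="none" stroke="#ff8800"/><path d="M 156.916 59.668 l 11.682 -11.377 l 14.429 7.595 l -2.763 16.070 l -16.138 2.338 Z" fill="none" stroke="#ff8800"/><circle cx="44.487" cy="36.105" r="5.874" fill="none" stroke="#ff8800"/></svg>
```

; Generated by LaserGRBL
G21
G90
G00 X104.129 Y79.588
M4 S311
G01 X212.755 Y79.588 F3354
G01 X212.755 Y36.098
G01 X104.129 Y36.098
G01 X104.129 Y79.588
M5
G00 X156.916 Y31.389
M4 S311
G01 X168.598 Y42.766 F3354
G01 X183.027 Y35.171
G01 X180.264 Y19.101
G01 X164.126 Y16.763
G01 X156.916 Y31.389
M5
G00 X50.361 Y54.952
M4 S311
G01 X49.914 Y57.200 F3354
G01 X48.641 Y59.106
G01 X46.735 Y60.379
G01 X44.487 Y60.826
G01 X42.239 Y60.379
G01 X40.333 Y59.106
G01 X39.060 Y57.200
G01 X38.613 Y54.952
G01 X39.060 Y52.704
G01 X40.333 Y50.798
G01 X42.239 Y49.525
G01 X44.487 Y49.078
G01 X46.735 Y49.525
G01 X48.641 Y50.798
G01 X49.914 Y52.704
G01 X50.361 Y54.952
M5
G00 X0.000 Y0.000

Since the viewBox matches the mm dimensions, user units are millimetres directly. The only transform is the Y-flip y_m = 91.057 − y_svg.

Shape 1 is a rectangle drawn with `<polygon>`. Its stroke #ff8800 means engrave at S311, F3354. After flipping Y the toolpath is (104.129,79.588) → (212.755,79.588) → (212.755,36.098) → (104.129,36.098) → (104.129,79.588), returning to the start.

Shape 2 is a regular polygon drawn with `<path>`. Its stroke #ff8800 means engrave at S311, F3354. After flipping Y the toolpath is (156.916,31.389) → (168.598,42.766) → (183.027,35.171) → (180.264,19.101) → (164.126,16.763) → (156.916,31.389), returning to the start.

Shape 3 is a circle drawn with `<circle>`. Its stroke #ff8800 means engrave at S311, F3354. After flipping Y the toolpath is (50.361,54.952) → (49.914,57.200) → (48.641,59.106) → (46.735,60.379) → (44.487,60.826) → (42.239,60.379) → (40.333,59.106) → (39.060,57.200) → (38.613,54.952) → (39.060,52.704) → (40.333,50.798) → (42.239,49.525) → (44.487,49.078) → (46.735,49.525) → (48.641,50.798) → (49.914,52.704) → (50.361,54.952), returning to the start.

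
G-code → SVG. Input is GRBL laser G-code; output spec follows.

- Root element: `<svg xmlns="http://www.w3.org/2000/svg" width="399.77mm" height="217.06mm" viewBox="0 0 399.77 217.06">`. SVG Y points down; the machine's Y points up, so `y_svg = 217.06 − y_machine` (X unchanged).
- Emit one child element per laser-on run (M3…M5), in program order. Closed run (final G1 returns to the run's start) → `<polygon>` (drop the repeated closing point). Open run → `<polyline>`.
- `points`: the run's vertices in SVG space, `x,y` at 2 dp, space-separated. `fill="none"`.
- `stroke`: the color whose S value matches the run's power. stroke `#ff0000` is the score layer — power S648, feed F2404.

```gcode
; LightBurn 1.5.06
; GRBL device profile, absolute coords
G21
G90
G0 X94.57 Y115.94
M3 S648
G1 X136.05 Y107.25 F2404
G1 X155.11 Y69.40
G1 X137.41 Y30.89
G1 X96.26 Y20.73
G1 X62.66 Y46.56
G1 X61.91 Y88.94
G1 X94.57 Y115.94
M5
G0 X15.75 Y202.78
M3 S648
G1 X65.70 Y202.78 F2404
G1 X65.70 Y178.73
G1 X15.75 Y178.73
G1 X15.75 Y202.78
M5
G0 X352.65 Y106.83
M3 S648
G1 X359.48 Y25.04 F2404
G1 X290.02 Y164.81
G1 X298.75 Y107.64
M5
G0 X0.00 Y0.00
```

<svg xmlns="http://www.w3.org/2000/svg" width="399.77mm" height="217.06mm" viewBox="0 0 399.77 217.06">
  <polygon points="94.57,101.12 136.05,109.81 155.11,147.66 137.41,186.17 96.26,196.33 62.66,170.50 61.91,128.12" fill="none" stroke="#ff0000"/>
  <polygon points="15.75,14.28 65.70,14.28 65.70,38.33 15.75,38.33" fill="none" stroke="#ff0000"/>
  <polyline points="352.65,110.23 359.48,192.02 290.02,52.25 298.75,109.42" fill="none" stroke="#ff0000"/>
</svg>

Each laser-on run becomes one SVG element. Flip Y back into SVG space with y_svg = 217.06 − y_machine. Every run uses S648, so all elements get stroke `#ff0000` (score).

Run 1: The run returns to its start, so emit a `<polygon>` with points (Y-flipped): 94.57,101.12 136.05,109.81 155.11,147.66 137.41,186.17 96.26,196.33 62.66,170.50 61.91,128.12.

Run 2: The run returns to its start, so emit a `<polygon>` with points (Y-flipped): 15.75,14.28 65.70,14.28 65.70,38.33 15.75,38.33.

Run 3: The run is open, so emit a `<polyline>` with points (Y-flipped): 352.65,110.23 359.48,192.02 290.02,52.25 298.75,109.42.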